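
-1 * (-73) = 73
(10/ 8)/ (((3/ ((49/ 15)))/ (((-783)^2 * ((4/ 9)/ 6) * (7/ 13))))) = 865389/ 26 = 33284.19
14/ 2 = 7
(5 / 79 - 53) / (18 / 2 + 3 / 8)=-11152 / 1975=-5.65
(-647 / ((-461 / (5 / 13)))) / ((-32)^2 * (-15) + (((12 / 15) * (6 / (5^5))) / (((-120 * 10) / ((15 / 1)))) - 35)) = -505468750 / 14415974236729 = -0.00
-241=-241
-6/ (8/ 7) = -21/ 4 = -5.25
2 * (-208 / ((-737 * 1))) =416 / 737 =0.56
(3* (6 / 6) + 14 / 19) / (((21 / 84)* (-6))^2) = 284 / 171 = 1.66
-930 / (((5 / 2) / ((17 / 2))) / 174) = -550188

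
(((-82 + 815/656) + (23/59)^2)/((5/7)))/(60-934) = 1288461391/9979052320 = 0.13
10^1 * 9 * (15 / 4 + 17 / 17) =855 / 2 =427.50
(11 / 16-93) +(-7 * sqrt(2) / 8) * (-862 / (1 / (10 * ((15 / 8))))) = 19907.76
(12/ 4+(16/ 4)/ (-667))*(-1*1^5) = -1997/ 667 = -2.99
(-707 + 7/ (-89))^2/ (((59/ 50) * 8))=24751155625/ 467339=52961.89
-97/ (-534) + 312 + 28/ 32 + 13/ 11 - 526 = -4975549/ 23496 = -211.76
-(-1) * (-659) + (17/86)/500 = -28336983/43000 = -659.00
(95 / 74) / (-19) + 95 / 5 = 1401 / 74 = 18.93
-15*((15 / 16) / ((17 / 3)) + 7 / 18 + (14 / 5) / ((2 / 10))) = -178145 / 816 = -218.31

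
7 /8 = 0.88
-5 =-5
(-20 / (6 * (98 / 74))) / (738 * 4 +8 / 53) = -9805 / 11500104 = -0.00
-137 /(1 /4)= -548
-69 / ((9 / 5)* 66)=-115 / 198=-0.58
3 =3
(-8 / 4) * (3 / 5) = -6 / 5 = -1.20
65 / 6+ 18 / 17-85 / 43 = 43489 / 4386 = 9.92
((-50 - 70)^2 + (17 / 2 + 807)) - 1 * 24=30383 / 2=15191.50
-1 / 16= -0.06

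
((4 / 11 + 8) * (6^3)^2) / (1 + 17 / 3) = 3219264 / 55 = 58532.07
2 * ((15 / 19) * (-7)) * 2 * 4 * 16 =-26880 / 19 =-1414.74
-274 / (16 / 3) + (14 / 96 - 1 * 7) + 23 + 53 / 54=-14795 / 432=-34.25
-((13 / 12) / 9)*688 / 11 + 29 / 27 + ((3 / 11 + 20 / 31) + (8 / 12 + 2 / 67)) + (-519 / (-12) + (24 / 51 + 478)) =2409070193 / 4660788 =516.88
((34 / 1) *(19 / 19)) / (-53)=-0.64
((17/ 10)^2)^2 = 83521/ 10000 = 8.35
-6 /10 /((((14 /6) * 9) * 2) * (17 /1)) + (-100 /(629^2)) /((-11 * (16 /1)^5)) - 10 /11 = -36333774830741 /39930242007040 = -0.91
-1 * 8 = -8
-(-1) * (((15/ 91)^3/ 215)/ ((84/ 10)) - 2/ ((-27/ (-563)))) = -510809579117/ 12248543034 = -41.70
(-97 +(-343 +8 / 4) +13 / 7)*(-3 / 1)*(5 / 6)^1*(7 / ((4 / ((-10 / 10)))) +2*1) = 15265 / 56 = 272.59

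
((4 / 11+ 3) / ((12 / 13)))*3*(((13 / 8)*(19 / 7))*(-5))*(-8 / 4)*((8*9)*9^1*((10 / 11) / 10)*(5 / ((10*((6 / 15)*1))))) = 240584175 / 6776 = 35505.34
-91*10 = -910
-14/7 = -2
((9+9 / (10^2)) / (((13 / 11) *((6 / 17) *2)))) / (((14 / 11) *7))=623271 / 509600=1.22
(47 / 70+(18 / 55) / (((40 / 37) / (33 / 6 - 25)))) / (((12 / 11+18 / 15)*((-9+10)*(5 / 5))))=-80569 / 35280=-2.28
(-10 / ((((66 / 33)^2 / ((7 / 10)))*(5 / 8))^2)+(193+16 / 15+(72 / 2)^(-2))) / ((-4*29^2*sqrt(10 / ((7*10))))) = -31311917*sqrt(7) / 544968000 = -0.15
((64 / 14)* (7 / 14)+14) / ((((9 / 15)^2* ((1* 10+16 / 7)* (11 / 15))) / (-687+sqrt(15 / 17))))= -1631625 / 473+2375* sqrt(255) / 8041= -3444.81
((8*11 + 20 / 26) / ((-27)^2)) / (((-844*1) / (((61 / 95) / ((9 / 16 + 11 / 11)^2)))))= -4505216 / 118729040625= -0.00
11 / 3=3.67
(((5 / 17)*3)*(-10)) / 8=-75 / 68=-1.10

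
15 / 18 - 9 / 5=-29 / 30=-0.97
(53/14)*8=212/7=30.29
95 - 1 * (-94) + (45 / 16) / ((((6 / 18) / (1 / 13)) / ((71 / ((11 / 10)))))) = 264141 / 1144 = 230.89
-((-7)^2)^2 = -2401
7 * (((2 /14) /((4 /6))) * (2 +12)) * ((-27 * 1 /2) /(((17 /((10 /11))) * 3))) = -945 /187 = -5.05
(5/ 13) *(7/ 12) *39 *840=7350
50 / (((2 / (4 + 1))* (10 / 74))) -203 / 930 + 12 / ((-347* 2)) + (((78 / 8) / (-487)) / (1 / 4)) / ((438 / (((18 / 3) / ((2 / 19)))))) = 5304695641312 / 5736331605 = 924.75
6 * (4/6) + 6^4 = 1300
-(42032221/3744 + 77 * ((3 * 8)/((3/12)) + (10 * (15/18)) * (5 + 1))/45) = -214837777/18720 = -11476.38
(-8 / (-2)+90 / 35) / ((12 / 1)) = 23 / 42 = 0.55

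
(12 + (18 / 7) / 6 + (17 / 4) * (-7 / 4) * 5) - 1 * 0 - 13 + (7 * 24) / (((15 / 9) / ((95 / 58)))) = 413615 / 3248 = 127.34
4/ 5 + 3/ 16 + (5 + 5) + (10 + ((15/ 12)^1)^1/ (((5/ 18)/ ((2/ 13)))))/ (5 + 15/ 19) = 29365/ 2288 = 12.83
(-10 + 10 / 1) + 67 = 67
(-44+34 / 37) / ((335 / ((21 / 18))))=-0.15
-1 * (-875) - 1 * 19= 856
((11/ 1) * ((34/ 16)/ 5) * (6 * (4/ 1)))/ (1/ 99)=55539/ 5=11107.80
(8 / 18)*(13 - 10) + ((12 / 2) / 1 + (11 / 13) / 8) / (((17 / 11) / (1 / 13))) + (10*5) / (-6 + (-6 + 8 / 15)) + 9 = 18610237 / 2964936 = 6.28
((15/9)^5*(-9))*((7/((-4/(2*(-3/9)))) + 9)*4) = -381250/81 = -4706.79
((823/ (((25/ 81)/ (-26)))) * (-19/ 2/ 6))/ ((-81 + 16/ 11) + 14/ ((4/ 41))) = 20124819/ 11725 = 1716.40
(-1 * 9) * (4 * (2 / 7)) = -72 / 7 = -10.29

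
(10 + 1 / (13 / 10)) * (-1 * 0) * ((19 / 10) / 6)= 0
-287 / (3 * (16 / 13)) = -3731 / 48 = -77.73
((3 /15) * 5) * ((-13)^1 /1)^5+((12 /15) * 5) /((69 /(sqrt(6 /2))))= -371293+4 * sqrt(3) /69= -371292.90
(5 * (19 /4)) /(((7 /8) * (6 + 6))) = 95 /42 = 2.26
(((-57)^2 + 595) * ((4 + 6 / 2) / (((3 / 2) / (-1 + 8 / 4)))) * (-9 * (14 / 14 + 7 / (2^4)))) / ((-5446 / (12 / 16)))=198927 / 6224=31.96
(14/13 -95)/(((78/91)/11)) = -31339/26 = -1205.35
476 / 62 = 238 / 31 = 7.68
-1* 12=-12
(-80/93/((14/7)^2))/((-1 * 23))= 20/2139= 0.01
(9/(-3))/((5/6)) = -18/5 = -3.60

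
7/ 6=1.17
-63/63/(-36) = 1/36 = 0.03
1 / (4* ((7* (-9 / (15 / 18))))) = -5 / 1512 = -0.00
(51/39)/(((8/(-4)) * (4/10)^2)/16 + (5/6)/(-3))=-3825/871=-4.39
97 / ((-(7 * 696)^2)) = -97 / 23736384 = -0.00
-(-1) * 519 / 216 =173 / 72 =2.40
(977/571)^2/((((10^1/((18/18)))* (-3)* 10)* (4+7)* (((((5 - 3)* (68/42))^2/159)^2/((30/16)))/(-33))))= 14079324210675507/1115392833986560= 12.62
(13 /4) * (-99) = -1287 /4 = -321.75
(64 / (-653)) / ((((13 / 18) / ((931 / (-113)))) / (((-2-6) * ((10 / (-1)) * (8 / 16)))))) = 44.72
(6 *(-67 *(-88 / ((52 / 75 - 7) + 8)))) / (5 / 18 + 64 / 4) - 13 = 47273857 / 37211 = 1270.43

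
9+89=98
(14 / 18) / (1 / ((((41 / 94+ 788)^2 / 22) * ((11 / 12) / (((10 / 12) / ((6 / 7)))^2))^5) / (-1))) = -16411406705925773832576 / 870518729130859375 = -18852.45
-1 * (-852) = 852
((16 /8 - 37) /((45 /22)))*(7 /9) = -1078 /81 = -13.31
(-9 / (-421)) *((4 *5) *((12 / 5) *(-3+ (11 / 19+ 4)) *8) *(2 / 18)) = 11520 / 7999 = 1.44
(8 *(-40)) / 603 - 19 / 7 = -13697 / 4221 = -3.24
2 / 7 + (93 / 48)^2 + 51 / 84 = 8327 / 1792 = 4.65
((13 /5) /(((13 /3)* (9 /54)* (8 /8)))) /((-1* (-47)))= 0.08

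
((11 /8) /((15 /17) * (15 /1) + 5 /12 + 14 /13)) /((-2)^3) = -663 /56816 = -0.01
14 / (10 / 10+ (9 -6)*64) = 0.07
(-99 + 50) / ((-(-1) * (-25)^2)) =-49 / 625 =-0.08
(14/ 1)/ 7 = 2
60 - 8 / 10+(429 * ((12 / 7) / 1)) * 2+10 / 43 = 2303086 / 1505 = 1530.29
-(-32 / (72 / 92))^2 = -135424 / 81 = -1671.90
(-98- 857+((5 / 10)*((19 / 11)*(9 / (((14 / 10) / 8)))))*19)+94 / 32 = -133261 / 1232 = -108.17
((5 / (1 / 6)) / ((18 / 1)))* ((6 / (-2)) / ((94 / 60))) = -150 / 47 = -3.19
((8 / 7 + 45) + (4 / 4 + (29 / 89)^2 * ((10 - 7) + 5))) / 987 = 2661026 / 54726189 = 0.05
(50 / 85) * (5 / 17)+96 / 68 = 458 / 289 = 1.58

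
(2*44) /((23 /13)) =1144 /23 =49.74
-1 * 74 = -74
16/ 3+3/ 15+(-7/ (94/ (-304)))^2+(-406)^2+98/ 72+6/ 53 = 3484678661077/ 21073860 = 165355.50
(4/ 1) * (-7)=-28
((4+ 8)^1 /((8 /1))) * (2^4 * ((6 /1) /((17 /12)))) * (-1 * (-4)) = 6912 /17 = 406.59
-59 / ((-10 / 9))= 531 / 10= 53.10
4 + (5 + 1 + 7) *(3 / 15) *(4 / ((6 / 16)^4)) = 214612 / 405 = 529.91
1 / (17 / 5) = 5 / 17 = 0.29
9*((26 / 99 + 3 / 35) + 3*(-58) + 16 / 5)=-118123 / 77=-1534.06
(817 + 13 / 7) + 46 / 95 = 544862 / 665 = 819.34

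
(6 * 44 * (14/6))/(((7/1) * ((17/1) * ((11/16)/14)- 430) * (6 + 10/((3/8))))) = -4224/672931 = -0.01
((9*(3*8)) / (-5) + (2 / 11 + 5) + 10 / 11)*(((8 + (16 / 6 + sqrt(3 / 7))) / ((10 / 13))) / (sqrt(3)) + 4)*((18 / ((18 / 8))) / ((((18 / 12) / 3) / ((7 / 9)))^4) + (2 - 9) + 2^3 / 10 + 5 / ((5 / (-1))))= -552074890432*sqrt(3) / 81192375 - 10616824816 / 1804275 - 17252340326*sqrt(7) / 63149625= -18384.31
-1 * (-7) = 7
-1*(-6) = 6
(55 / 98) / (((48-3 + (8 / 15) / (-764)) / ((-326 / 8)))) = -25684725 / 50537816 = -0.51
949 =949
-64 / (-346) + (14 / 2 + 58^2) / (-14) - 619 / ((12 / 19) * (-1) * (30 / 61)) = 763904531 / 435960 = 1752.24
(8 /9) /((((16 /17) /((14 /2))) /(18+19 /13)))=30107 /234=128.66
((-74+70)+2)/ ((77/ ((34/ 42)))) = -34/ 1617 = -0.02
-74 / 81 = -0.91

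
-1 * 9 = -9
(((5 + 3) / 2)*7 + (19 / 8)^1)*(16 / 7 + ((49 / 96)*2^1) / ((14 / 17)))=191889 / 1792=107.08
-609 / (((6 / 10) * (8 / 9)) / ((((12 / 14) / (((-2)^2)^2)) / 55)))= -783 / 704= -1.11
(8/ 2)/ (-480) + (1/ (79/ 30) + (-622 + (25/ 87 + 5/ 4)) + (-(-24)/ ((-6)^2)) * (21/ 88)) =-1874749181/ 3024120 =-619.93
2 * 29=58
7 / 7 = 1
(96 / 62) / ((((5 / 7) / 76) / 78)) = 12850.37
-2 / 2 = -1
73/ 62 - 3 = -113/ 62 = -1.82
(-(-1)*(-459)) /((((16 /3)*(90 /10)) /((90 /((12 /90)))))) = -103275 /16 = -6454.69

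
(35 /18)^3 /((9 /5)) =4.08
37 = 37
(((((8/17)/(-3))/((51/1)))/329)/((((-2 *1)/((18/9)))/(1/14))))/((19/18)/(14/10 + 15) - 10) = -656/9760540055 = -0.00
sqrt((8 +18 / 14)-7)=4* sqrt(7) / 7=1.51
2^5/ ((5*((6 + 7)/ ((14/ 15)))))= 448/ 975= 0.46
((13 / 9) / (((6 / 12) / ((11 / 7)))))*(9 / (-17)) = -286 / 119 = -2.40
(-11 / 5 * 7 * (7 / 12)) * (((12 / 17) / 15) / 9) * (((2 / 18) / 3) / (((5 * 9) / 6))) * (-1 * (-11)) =-11858 / 4647375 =-0.00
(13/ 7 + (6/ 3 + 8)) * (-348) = -28884/ 7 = -4126.29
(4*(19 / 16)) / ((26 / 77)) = 1463 / 104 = 14.07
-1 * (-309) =309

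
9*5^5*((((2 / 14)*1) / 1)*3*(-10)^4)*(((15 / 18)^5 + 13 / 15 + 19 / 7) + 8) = 1444358967.55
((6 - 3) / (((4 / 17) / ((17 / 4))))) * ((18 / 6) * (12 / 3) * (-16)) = -10404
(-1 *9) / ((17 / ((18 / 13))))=-162 / 221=-0.73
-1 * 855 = -855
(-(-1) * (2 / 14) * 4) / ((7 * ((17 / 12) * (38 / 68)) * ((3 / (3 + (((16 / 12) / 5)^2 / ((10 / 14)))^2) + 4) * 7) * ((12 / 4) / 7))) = 121901408 / 17721166981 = 0.01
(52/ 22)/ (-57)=-26/ 627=-0.04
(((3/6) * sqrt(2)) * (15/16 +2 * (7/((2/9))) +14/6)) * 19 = 60439 * sqrt(2)/96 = 890.35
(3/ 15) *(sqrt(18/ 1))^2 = 18/ 5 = 3.60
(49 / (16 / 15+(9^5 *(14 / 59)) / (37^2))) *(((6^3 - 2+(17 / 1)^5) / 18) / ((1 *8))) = 9367211970515 / 219082016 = 42756.64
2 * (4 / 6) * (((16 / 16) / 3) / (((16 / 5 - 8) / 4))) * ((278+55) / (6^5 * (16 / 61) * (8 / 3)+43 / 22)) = -99308 / 4381017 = -0.02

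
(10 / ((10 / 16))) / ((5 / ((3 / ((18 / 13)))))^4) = 28561 / 50625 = 0.56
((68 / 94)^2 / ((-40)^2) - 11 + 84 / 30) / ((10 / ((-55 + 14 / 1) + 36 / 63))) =292914339 / 8836000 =33.15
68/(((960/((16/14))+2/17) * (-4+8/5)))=-0.03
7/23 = 0.30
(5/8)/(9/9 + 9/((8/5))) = 5/53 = 0.09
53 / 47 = 1.13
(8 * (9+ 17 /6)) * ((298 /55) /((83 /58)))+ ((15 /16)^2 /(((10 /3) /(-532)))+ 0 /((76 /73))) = 382414243 /1752960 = 218.15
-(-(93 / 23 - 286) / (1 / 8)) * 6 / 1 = -311280 / 23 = -13533.91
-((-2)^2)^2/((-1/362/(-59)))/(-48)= 21358/3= 7119.33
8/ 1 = 8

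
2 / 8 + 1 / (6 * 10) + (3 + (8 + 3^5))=3814 / 15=254.27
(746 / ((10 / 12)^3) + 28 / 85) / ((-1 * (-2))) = 1370006 / 2125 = 644.71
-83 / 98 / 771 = -83 / 75558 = -0.00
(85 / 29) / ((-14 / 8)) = -1.67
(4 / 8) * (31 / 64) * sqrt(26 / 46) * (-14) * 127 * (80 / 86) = -137795 * sqrt(299) / 7912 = -301.15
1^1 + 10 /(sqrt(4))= 6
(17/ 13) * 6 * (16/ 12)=136/ 13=10.46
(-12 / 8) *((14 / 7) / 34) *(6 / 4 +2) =-21 / 68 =-0.31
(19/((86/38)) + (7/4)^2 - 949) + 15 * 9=-552149/688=-802.54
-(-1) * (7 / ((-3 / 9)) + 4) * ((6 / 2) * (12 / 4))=-153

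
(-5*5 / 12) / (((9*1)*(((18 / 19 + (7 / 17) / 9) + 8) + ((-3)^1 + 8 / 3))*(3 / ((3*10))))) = -40375 / 151044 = -0.27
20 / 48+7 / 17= 0.83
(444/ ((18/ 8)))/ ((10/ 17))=5032/ 15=335.47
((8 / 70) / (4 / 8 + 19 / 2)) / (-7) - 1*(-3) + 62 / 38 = 4.63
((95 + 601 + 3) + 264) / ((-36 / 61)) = -6527 / 4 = -1631.75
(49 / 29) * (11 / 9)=539 / 261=2.07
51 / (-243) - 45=-3662 / 81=-45.21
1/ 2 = 0.50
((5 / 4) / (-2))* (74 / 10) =-37 / 8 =-4.62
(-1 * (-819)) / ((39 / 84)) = 1764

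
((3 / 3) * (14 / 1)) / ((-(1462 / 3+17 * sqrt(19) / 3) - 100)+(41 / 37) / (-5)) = -422290435 / 17691452529+4072775 * sqrt(19) / 17691452529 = -0.02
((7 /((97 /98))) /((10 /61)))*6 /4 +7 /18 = 284158 /4365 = 65.10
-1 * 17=-17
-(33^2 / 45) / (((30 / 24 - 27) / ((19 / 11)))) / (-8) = -209 / 1030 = -0.20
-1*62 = -62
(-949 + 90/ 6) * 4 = -3736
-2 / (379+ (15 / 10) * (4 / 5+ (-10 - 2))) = -10 / 1811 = -0.01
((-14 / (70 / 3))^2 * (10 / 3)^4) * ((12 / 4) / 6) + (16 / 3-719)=-6223 / 9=-691.44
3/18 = 1/6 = 0.17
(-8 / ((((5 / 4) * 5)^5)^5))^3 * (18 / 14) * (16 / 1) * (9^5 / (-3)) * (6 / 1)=12427230266316358044049351538937186627983495145147334656 / 4904544625136859748233053541514706459480916796567805201149738993614268789400512105203233659267425537109375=0.00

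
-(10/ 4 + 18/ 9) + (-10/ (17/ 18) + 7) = -275/ 34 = -8.09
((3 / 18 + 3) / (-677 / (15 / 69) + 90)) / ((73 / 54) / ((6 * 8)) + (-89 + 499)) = -0.00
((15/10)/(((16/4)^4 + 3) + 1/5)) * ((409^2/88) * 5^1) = 4182025/76032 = 55.00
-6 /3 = -2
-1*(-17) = 17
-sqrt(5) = -2.24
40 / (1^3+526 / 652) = 13040 / 589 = 22.14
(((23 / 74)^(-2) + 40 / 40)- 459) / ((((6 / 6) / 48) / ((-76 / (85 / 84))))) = 1613809.32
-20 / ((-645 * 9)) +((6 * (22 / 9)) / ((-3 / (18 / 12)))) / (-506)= 479 / 26703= 0.02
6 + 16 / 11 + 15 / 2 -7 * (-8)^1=1561 / 22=70.95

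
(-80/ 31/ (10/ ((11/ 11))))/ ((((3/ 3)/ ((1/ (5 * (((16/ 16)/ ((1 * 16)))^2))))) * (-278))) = 1024/ 21545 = 0.05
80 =80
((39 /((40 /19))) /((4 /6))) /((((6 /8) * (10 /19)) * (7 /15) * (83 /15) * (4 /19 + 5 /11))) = 26482599 /646072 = 40.99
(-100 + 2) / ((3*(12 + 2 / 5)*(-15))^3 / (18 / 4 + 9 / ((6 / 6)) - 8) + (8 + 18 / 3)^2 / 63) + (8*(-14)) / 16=-10945684127 / 1563669854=-7.00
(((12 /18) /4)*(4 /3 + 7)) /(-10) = -5 /36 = -0.14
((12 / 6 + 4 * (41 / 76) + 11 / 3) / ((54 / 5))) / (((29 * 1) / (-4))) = -4460 / 44631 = -0.10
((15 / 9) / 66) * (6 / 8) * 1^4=5 / 264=0.02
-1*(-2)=2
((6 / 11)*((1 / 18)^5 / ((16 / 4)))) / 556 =1 / 7704398592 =0.00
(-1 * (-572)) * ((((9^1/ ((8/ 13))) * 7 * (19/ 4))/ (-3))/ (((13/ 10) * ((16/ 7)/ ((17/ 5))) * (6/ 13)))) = -29422393/ 128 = -229862.45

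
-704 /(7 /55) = -38720 /7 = -5531.43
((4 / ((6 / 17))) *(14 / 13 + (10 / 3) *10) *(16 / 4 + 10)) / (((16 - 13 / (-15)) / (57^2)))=314459880 / 299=1051705.28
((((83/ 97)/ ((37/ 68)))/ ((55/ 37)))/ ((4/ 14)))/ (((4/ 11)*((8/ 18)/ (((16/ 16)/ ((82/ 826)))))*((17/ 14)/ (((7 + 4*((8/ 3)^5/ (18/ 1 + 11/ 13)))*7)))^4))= 9706386068613208996111451238626/ 23655654131223403125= 410319918222.07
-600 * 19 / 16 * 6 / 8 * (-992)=530100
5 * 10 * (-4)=-200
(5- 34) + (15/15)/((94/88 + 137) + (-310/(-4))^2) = -3920053/135175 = -29.00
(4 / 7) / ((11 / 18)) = 72 / 77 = 0.94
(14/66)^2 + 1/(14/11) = 0.83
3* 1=3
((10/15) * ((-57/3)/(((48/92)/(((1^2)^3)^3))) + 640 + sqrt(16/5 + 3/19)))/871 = 2 * sqrt(30305)/248235 + 7243/15678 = 0.46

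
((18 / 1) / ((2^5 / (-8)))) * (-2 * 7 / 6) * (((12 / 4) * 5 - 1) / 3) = 49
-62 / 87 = -0.71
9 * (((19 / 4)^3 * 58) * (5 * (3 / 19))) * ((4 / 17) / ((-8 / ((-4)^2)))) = -1413315 / 68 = -20784.04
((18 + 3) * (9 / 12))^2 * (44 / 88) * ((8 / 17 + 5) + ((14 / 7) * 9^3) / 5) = 100221219 / 2720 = 36846.04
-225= -225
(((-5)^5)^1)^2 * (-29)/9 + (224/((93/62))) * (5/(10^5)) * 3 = -177001952999/5625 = -31467013.87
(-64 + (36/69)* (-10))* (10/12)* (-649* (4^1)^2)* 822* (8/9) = 90591677440/207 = 437640953.82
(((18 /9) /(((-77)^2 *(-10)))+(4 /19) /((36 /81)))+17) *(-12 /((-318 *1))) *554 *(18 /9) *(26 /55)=567063643536 /1641888325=345.37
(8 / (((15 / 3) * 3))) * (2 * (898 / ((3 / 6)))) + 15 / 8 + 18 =1935.61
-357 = -357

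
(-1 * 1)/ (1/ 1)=-1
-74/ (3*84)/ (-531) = 37/ 66906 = 0.00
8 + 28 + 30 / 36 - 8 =173 / 6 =28.83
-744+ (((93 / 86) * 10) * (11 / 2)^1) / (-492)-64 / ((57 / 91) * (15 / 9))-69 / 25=-5414362299 / 6699400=-808.19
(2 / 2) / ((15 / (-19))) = -19 / 15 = -1.27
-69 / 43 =-1.60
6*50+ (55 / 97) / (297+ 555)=24793255 / 82644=300.00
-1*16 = -16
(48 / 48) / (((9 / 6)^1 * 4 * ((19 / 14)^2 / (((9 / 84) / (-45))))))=-7 / 32490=-0.00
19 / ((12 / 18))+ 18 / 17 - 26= 3.56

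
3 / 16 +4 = 67 / 16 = 4.19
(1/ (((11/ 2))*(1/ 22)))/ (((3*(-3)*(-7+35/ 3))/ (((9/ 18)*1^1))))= -1/ 21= -0.05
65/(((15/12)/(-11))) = -572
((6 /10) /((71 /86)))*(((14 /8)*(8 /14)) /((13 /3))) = 774 /4615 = 0.17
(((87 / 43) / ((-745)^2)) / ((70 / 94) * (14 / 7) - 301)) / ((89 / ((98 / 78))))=-9541 / 55529841086525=-0.00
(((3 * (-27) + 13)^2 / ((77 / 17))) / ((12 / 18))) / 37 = 117912 / 2849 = 41.39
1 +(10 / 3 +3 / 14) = 4.55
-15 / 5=-3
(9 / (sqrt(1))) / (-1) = -9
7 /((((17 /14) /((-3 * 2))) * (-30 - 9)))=196 /221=0.89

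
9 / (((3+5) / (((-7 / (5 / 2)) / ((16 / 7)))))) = -441 / 320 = -1.38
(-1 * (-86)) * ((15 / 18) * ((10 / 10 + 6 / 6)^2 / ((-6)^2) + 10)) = 19565 / 27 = 724.63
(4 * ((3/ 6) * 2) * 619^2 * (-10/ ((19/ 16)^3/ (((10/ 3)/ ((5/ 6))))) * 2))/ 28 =-125554196480/ 48013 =-2615004.20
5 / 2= 2.50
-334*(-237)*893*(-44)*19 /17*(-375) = 22160717469000 /17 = 1303571615823.53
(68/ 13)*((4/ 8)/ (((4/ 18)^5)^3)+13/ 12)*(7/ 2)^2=514521939281950187/ 2555904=201307224090.56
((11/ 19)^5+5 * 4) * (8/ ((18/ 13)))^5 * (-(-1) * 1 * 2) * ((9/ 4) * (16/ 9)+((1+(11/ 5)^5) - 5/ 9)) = 59482080787587872966656/ 4112189152059375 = 14464821.19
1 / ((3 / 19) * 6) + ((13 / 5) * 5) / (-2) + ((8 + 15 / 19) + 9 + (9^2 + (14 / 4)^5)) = 3384781 / 5472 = 618.56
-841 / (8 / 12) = -2523 / 2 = -1261.50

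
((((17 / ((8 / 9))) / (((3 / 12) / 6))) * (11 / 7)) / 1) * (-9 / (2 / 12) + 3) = -257499 / 7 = -36785.57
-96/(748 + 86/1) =-0.12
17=17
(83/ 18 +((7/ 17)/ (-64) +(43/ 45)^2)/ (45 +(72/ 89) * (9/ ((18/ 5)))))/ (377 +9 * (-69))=-42694032793/ 2249775648000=-0.02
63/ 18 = 7/ 2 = 3.50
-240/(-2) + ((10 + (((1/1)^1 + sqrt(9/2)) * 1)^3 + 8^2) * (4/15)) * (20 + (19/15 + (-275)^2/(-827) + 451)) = 4724093 * sqrt(2)/4135 + 564885974/62025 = 10723.08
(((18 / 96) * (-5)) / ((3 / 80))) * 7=-175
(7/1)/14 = 1/2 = 0.50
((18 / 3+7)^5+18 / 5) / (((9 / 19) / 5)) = 35273177 / 9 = 3919241.89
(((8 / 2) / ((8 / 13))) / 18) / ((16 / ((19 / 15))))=247 / 8640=0.03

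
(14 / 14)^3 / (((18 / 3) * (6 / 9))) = 0.25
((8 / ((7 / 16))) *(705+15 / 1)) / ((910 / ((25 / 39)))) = 9.27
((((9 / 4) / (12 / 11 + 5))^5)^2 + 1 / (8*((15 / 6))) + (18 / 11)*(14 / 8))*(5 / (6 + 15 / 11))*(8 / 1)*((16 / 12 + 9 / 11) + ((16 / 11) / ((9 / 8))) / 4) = 75044542694068174792953179995 / 1915923510683313774202847232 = 39.17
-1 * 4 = -4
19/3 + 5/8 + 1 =191/24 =7.96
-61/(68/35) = -2135/68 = -31.40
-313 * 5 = -1565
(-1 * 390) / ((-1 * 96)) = 4.06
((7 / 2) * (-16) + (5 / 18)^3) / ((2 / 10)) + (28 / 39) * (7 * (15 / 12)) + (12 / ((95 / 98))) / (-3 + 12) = -1960780501 / 7202520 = -272.24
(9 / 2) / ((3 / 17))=51 / 2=25.50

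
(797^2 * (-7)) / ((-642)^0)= -4446463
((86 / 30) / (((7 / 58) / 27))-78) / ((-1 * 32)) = -17.60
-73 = -73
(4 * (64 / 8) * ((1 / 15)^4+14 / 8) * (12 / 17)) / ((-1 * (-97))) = 0.41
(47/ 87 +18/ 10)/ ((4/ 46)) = 11707/ 435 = 26.91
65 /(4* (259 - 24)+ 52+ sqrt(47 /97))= 6254560 /95454161 - 65* sqrt(4559) /95454161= 0.07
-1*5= -5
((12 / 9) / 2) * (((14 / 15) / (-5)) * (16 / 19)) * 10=-896 / 855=-1.05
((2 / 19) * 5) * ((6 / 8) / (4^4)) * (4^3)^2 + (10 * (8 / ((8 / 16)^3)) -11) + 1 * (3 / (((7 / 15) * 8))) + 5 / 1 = 641.12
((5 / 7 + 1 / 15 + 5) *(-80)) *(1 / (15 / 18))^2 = -116544 / 175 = -665.97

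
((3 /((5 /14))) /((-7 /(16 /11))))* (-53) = 92.51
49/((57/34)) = 1666/57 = 29.23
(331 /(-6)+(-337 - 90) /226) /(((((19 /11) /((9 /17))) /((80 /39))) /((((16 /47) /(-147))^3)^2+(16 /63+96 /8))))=-1193983587814999167504657116800 /2716200803006074293761653893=-439.58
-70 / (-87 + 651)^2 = -35 / 159048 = -0.00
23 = 23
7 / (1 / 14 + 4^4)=98 / 3585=0.03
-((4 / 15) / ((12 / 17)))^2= -289 / 2025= -0.14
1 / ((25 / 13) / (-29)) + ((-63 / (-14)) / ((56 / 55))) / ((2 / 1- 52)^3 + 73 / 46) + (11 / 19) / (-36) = -20780296348729 / 1376532523800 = -15.10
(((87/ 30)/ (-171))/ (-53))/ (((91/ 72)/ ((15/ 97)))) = 348/ 8888789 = 0.00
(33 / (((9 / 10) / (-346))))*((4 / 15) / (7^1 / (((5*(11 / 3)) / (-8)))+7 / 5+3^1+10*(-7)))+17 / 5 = 559433 / 10620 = 52.68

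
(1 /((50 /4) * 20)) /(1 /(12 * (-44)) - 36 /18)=-264 /132125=-0.00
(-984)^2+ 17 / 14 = 13555601 / 14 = 968257.21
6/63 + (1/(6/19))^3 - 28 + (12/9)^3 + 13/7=1357/168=8.08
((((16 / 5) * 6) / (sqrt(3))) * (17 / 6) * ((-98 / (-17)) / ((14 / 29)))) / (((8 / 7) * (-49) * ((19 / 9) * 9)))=-58 * sqrt(3) / 285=-0.35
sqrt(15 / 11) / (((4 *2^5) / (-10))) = -5 *sqrt(165) / 704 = -0.09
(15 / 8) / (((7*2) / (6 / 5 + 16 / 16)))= 33 / 112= 0.29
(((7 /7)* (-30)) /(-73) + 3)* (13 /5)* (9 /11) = 29133 /4015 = 7.26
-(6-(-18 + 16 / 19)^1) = -440 / 19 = -23.16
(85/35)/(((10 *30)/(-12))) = -17/175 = -0.10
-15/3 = -5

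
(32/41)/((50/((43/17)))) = 688/17425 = 0.04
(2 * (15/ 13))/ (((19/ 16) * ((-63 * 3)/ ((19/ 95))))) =-0.00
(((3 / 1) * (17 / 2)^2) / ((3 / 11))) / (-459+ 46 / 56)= -22253 / 12829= -1.73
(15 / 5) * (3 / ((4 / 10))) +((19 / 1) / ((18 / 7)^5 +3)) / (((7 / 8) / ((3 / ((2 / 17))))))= 2076707 / 76078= 27.30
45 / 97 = 0.46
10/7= 1.43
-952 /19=-50.11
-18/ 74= -9/ 37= -0.24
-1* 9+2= -7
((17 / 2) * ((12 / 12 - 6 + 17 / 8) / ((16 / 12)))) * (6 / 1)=-3519 / 32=-109.97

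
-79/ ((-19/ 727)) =57433/ 19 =3022.79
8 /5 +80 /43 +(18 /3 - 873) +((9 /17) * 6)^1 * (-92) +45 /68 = -16887753 /14620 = -1155.11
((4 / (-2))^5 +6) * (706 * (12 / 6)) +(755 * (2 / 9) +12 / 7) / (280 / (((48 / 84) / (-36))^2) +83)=-2570515086290 / 70018389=-36712.00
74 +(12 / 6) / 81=5996 / 81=74.02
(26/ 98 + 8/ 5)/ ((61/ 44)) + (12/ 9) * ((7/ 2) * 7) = 1524934/ 44835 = 34.01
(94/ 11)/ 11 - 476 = -57502/ 121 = -475.22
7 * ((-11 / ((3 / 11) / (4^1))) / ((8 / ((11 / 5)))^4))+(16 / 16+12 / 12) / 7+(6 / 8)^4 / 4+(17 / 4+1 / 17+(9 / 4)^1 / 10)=-89117297 / 57120000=-1.56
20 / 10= 2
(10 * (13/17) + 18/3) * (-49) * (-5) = 56840/17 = 3343.53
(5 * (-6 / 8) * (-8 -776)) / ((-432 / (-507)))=41405 / 12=3450.42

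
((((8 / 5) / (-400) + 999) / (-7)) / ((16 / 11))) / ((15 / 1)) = -2747239 / 420000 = -6.54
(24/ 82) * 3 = 36/ 41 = 0.88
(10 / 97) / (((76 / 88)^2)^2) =2342560 / 12641137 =0.19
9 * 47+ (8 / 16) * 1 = 847 / 2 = 423.50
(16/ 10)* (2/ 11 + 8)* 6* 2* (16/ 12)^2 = 3072/ 11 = 279.27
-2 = -2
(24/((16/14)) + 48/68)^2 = 136161/289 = 471.15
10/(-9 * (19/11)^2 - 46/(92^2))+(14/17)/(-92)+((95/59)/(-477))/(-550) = -137982234571381/361880570011455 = -0.38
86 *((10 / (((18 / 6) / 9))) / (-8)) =-645 / 2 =-322.50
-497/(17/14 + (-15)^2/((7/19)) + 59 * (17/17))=-0.74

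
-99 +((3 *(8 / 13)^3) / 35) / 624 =-98963833 / 999635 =-99.00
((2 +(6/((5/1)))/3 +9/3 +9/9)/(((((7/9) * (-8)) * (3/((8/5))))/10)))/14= -96/245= -0.39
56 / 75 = 0.75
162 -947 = -785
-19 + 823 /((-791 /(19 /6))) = -105811 /4746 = -22.29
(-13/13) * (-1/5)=1/5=0.20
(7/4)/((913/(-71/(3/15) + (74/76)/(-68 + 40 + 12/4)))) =-2361009/3469400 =-0.68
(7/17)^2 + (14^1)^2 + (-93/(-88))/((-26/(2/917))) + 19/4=60913732029/303174872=200.92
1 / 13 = 0.08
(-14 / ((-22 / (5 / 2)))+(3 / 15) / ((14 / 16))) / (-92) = -1401 / 70840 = -0.02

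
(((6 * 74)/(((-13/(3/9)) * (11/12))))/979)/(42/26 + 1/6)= -10656/1496891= -0.01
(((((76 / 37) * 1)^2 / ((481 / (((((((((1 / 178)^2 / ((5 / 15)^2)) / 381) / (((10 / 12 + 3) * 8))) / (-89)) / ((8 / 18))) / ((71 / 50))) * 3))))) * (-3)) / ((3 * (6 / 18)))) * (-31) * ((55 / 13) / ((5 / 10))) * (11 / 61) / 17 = -123393364875 / 1297868102064895318711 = -0.00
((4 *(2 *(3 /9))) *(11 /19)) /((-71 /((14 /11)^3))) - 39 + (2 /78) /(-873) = -216990149234 /5557457763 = -39.04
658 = 658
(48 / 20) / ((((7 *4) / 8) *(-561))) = -8 / 6545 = -0.00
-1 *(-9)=9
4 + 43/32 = 171/32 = 5.34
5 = 5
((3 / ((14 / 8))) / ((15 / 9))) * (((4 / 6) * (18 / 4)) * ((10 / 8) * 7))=27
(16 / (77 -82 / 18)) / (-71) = -36 / 11573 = -0.00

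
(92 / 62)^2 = 2116 / 961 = 2.20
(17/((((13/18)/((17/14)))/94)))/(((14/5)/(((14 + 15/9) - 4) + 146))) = 96371385/637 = 151289.46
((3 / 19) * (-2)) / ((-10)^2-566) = 3 / 4427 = 0.00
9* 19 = 171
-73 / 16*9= -657 / 16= -41.06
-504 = -504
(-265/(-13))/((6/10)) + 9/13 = 104/3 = 34.67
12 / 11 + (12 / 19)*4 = 756 / 209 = 3.62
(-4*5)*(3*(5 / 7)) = -300 / 7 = -42.86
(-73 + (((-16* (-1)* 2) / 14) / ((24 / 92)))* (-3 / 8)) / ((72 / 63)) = -267 / 4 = -66.75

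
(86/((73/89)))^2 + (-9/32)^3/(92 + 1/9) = 10993.38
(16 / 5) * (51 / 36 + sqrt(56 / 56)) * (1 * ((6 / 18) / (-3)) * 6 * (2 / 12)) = -116 / 135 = -0.86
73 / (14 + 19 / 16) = 1168 / 243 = 4.81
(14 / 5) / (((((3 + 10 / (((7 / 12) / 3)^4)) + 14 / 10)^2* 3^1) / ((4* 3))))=403536070 / 1765412406609721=0.00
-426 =-426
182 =182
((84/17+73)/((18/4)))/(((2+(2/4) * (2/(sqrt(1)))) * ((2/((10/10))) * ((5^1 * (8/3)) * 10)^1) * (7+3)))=53/24480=0.00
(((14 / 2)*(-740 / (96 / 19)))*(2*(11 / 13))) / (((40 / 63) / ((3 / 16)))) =-3410253 / 6656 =-512.36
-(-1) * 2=2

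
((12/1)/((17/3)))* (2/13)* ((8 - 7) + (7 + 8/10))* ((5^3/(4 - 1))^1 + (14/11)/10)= 662016/5525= 119.82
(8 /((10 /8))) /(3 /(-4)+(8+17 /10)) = 128 /179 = 0.72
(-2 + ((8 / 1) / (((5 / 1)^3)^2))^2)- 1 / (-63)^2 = -1938232167859 / 968994140625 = -2.00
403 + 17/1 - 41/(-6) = 2561/6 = 426.83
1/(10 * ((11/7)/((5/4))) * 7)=1/88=0.01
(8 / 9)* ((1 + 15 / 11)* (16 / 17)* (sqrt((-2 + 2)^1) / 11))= 0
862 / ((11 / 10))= 8620 / 11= 783.64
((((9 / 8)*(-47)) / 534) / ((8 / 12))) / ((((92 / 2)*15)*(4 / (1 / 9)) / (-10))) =47 / 786048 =0.00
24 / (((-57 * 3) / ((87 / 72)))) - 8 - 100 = -18497 / 171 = -108.17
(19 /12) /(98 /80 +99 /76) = 3610 /5763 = 0.63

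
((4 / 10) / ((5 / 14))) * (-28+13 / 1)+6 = -54 / 5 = -10.80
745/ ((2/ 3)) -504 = 1227/ 2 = 613.50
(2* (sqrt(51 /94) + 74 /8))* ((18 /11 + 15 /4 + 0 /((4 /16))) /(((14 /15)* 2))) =3555* sqrt(4794) /57904 + 131535 /2464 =57.63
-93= -93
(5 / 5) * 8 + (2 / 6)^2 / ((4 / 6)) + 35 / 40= 217 / 24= 9.04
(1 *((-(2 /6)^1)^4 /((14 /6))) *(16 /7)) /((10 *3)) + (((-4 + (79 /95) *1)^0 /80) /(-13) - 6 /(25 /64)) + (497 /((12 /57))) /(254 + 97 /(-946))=-30052919156591 /4957171455600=-6.06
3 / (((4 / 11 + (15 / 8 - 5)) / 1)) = -88 / 81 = -1.09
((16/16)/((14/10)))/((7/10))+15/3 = 295/49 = 6.02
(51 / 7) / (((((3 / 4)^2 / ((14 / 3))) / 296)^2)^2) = 46936402440419803136 / 177147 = 264957365580110.32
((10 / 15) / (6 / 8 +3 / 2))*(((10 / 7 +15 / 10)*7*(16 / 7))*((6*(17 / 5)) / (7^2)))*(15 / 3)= 89216 / 3087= 28.90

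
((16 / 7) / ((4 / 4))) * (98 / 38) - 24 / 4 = -2 / 19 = -0.11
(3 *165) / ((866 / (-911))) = -450945 / 866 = -520.72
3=3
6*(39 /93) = 2.52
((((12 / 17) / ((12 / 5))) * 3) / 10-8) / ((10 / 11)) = -2959 / 340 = -8.70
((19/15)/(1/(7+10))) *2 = 646/15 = 43.07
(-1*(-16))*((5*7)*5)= 2800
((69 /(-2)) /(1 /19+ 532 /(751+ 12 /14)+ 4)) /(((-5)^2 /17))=-4.93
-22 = -22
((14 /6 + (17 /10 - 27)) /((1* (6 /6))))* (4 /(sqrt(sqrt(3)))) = -1378* 3^(3 /4) /45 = -69.80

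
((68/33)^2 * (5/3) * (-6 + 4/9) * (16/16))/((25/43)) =-1988320/29403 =-67.62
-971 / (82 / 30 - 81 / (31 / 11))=451515 / 12094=37.33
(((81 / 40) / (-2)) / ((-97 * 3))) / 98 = 27 / 760480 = 0.00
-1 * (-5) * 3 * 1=15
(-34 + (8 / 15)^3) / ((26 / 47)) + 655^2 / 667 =17032848344 / 29264625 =582.03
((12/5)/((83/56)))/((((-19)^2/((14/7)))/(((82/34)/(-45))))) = -18368/38202825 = -0.00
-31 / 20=-1.55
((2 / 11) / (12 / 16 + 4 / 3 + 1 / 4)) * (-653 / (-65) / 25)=3918 / 125125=0.03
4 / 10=0.40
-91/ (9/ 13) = -1183/ 9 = -131.44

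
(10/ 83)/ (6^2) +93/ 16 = 69511/ 11952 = 5.82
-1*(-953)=953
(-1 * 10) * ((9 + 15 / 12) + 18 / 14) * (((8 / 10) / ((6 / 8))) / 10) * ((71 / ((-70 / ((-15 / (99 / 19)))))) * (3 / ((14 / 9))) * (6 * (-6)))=47058516 / 18865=2494.49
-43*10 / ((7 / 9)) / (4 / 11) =-21285 / 14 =-1520.36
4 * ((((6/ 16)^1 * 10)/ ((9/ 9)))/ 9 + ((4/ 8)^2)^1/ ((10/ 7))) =2.37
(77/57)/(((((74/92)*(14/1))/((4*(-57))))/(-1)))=1012/37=27.35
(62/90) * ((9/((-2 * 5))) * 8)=-124/25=-4.96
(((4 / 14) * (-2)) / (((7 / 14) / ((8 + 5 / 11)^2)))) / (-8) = 8649 / 847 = 10.21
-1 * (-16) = 16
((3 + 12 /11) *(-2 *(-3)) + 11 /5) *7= 10297 /55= 187.22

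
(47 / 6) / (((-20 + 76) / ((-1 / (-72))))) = 47 / 24192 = 0.00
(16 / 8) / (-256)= -1 / 128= -0.01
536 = 536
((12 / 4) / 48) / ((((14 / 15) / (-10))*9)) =-25 / 336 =-0.07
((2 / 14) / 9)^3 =1 / 250047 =0.00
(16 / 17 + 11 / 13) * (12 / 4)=1185 / 221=5.36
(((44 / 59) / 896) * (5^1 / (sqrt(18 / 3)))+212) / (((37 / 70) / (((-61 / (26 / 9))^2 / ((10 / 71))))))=392323635 * sqrt(6) / 94445312+7939203741 / 6253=1269673.34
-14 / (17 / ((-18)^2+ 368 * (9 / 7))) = -11160 / 17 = -656.47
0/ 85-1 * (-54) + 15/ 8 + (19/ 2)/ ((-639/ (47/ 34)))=4853975/ 86904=55.85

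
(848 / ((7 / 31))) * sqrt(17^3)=446896 * sqrt(17) / 7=263228.49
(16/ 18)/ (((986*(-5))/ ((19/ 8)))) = -19/ 44370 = -0.00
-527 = -527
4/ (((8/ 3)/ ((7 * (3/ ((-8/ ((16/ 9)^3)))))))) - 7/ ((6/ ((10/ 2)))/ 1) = -4529/ 162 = -27.96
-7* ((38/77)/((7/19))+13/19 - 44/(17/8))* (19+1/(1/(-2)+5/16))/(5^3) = 44450929/3108875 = 14.30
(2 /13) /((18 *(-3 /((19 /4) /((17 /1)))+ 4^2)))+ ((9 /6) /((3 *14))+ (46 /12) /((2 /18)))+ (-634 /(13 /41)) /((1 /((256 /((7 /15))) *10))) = -224587452848 /20475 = -10968862.17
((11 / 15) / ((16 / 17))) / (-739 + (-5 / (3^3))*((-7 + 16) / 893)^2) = -8771939 / 8319738720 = -0.00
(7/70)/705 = 1/7050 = 0.00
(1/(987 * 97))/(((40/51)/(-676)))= -2873/319130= -0.01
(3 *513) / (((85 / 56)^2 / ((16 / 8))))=9652608 / 7225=1336.00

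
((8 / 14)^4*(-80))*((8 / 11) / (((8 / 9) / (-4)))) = 737280 / 26411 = 27.92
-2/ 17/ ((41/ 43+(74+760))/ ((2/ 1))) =-172/ 610351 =-0.00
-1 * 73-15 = -88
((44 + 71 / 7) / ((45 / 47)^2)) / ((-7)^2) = 1.21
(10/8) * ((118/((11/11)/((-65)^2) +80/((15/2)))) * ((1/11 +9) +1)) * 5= 2075214375/2974466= 697.68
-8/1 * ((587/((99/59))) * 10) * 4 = -11082560/99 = -111945.05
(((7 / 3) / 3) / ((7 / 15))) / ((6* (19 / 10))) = 25 / 171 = 0.15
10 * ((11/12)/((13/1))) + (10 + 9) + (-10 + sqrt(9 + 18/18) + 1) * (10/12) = 5 * sqrt(10)/6 + 476/39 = 14.84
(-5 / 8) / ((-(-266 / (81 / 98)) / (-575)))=232875 / 208544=1.12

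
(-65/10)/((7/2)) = -13/7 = -1.86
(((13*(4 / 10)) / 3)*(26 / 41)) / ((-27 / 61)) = -41236 / 16605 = -2.48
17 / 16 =1.06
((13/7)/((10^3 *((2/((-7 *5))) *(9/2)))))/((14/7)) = -13/3600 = -0.00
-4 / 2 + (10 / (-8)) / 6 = -53 / 24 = -2.21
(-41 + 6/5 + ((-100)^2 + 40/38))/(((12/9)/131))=371903367/380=978693.07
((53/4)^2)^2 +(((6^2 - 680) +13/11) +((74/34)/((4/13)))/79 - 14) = 114082401637/3781888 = 30165.46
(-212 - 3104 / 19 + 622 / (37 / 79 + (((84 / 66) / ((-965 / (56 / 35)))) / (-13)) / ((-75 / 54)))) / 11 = 11553697784598 / 133356130699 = 86.64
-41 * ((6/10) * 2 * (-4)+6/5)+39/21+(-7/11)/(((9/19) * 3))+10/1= 1652902/10395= 159.01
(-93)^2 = 8649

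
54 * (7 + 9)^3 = 221184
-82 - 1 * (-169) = 87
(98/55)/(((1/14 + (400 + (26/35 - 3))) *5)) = 1372/1531585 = 0.00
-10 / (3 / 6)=-20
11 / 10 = 1.10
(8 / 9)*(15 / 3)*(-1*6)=-80 / 3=-26.67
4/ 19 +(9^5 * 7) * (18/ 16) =70681685/ 152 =465011.09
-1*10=-10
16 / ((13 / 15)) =240 / 13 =18.46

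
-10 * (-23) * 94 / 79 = 21620 / 79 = 273.67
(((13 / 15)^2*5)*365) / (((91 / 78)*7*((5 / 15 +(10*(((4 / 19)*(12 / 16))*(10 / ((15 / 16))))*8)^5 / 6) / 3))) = 61095266726 / 897934496057509617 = 0.00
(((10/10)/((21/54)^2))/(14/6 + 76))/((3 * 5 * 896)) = 81/12896800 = 0.00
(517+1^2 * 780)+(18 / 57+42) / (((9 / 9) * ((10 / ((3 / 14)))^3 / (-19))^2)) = 2441452050784051 / 1882384000000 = 1297.00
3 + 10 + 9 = 22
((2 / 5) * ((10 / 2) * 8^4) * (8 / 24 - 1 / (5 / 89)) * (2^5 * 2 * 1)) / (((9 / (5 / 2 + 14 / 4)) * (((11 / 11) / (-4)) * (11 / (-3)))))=-1098907648 / 165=-6660046.35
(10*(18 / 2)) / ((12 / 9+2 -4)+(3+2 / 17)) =918 / 25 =36.72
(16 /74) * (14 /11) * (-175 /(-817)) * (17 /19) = 333200 /6317861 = 0.05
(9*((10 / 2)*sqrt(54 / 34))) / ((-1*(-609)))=45*sqrt(51) / 3451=0.09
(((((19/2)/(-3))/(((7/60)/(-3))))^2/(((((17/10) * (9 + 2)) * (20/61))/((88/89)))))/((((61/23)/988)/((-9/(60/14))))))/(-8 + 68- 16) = -2214908280/116501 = -19011.93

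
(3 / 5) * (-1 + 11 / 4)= 21 / 20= 1.05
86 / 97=0.89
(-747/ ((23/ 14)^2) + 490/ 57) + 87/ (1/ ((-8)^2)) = 159805630/ 30153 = 5299.83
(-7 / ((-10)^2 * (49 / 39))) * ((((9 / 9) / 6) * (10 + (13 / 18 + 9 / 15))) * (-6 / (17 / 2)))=13247 / 178500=0.07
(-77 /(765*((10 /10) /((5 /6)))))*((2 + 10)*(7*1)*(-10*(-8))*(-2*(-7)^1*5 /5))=-1207360 /153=-7891.24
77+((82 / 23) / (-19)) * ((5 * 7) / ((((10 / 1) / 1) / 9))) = 31066 / 437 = 71.09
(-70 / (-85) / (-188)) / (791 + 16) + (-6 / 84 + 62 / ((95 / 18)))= 5006492921 / 428787345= 11.68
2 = 2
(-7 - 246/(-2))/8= 14.50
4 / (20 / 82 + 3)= 164 / 133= 1.23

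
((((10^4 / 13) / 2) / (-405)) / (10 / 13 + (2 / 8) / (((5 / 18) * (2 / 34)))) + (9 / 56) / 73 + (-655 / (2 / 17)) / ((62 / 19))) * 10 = -182937468007795 / 10721759076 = -17062.26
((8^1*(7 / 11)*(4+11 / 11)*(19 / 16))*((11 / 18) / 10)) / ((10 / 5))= 133 / 144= 0.92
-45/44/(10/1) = -9/88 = -0.10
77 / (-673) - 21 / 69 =-6482 / 15479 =-0.42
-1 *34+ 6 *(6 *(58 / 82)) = -8.54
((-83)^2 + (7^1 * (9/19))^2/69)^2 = 47460516.41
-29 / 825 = -0.04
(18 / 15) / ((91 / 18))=108 / 455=0.24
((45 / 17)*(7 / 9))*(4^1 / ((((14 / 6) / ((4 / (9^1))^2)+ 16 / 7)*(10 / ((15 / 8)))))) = 2940 / 26843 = 0.11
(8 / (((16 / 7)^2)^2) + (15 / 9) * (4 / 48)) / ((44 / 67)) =2133883 / 3244032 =0.66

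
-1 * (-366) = 366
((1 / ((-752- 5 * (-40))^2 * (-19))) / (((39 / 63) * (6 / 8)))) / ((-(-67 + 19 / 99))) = -77 / 13827281312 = -0.00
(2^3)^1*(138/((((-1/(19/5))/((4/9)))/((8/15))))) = -223744/225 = -994.42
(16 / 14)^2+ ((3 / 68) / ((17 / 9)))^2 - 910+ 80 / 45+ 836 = -41792250575 / 589324176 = -70.92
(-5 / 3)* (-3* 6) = 30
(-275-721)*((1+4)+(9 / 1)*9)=-85656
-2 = -2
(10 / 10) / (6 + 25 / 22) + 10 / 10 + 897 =141008 / 157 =898.14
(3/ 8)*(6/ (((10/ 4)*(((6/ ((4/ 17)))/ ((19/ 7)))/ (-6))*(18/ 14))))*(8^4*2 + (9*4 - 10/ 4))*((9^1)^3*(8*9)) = -16406121672/ 85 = -193013196.14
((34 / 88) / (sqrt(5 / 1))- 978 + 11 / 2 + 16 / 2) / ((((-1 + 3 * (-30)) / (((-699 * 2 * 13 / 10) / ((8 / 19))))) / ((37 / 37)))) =-25619049 / 560 + 225777 * sqrt(5) / 61600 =-45740.11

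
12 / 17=0.71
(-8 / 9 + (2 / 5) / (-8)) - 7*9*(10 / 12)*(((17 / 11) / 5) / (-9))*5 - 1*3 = 10051 / 1980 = 5.08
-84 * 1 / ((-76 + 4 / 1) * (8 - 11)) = -7 / 18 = -0.39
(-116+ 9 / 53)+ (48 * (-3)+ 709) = 23806 / 53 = 449.17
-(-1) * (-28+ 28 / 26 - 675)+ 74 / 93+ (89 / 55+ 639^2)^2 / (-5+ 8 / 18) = -5487835344793524791 / 149946225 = -36598689595.51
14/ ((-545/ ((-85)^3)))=1719550/ 109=15775.69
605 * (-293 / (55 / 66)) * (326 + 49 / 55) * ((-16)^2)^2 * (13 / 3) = -98736815603712 / 5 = -19747363120742.40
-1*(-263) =263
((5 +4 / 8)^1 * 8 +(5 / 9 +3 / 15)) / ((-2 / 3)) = -1007 / 15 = -67.13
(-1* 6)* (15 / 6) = -15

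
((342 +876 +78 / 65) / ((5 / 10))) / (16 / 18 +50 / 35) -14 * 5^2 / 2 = 877.19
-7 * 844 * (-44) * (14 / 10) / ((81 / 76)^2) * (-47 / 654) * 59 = -14572640849536 / 10727235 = -1358471.30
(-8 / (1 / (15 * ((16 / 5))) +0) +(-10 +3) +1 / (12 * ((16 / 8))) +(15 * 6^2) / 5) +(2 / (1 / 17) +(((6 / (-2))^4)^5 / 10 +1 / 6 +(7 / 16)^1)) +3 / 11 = 920510426929 / 2640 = 348678192.02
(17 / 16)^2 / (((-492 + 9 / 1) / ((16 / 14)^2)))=-289 / 94668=-0.00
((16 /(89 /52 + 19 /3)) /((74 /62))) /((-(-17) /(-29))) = -2243904 /789395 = -2.84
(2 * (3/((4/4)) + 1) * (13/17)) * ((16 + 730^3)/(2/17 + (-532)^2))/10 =10114442416/12028525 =840.87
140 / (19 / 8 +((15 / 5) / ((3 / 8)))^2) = 1120 / 531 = 2.11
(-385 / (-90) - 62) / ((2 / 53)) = -55067 / 36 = -1529.64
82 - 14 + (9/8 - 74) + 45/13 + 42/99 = -3395/3432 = -0.99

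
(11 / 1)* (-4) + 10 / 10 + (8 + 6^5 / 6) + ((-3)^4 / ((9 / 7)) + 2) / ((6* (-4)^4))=1936961 / 1536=1261.04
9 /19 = 0.47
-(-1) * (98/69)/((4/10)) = 245/69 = 3.55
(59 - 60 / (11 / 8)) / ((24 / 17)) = 2873 / 264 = 10.88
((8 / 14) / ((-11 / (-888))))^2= 12616704 / 5929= 2127.96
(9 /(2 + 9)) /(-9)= -1 /11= -0.09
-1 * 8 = -8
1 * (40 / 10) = 4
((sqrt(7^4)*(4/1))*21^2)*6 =518616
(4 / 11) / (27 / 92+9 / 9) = 368 / 1309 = 0.28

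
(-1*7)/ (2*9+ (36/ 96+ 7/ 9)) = -72/ 197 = -0.37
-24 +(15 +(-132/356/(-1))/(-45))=-12026/1335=-9.01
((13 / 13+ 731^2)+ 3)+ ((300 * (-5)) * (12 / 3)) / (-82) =21911965 / 41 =534438.17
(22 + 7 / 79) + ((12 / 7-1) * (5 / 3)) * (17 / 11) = 436670 / 18249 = 23.93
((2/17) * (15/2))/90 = 1/102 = 0.01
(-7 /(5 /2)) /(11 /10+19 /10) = -14 /15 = -0.93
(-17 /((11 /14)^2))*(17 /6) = -28322 /363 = -78.02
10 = 10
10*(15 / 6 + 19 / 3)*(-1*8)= -2120 / 3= -706.67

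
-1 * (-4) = 4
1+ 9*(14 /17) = 143 /17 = 8.41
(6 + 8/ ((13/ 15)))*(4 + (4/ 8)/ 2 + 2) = 2475/ 26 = 95.19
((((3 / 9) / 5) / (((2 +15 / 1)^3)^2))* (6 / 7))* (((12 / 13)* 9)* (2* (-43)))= -0.00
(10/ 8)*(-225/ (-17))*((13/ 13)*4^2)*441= 116735.29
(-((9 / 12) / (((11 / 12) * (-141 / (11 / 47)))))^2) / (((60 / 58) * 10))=-87 / 487968100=-0.00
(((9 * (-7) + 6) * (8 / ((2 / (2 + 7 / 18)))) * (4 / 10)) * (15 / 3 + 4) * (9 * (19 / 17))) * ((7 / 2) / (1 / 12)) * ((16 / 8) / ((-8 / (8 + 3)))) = 193633902 / 85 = 2278045.91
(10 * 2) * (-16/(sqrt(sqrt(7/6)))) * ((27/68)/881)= -2160 * 6^(1/4) * 7^(3/4)/104839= -0.14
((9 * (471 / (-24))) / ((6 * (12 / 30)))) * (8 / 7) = -2355 / 28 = -84.11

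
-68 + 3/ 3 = -67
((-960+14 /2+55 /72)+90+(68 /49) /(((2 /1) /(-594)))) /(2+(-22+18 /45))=22480405 /345744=65.02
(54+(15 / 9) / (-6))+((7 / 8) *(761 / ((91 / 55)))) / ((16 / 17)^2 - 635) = 9106130701 / 171530424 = 53.09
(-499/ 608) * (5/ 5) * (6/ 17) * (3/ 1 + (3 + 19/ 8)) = -100299/ 41344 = -2.43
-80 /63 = -1.27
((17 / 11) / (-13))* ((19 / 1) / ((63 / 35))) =-1615 / 1287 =-1.25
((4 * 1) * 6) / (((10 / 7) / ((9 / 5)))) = 756 / 25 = 30.24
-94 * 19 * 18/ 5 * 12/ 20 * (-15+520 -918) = 39831372/ 25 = 1593254.88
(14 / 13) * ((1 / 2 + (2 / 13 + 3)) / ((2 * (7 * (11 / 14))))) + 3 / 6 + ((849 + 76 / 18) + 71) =30955025 / 33462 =925.08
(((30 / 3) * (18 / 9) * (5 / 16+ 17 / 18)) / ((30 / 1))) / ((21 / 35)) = 905 / 648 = 1.40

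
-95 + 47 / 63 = -5938 / 63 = -94.25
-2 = -2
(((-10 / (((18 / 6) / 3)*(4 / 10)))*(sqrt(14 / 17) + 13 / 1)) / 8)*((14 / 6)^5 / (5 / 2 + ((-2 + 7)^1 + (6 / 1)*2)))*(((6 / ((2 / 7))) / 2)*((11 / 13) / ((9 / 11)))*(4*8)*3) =-160697.08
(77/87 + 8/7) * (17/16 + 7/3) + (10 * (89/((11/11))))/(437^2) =38469031025/5582405808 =6.89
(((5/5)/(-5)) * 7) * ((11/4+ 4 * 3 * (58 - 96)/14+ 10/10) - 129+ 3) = 867/4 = 216.75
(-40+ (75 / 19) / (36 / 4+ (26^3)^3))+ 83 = 887180901146164 / 20632113980143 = 43.00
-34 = -34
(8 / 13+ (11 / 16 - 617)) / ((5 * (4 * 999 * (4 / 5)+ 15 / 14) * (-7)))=128065 / 23280504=0.01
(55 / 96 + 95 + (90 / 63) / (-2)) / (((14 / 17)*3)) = 1083665 / 28224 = 38.40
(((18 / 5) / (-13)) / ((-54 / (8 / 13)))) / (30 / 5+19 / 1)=8 / 63375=0.00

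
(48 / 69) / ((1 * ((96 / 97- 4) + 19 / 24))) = -37248 / 118795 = -0.31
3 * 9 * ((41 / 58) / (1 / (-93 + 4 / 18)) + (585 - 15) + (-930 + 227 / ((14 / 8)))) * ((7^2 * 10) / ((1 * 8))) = -113516445 / 232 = -489295.02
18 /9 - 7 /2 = -3 /2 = -1.50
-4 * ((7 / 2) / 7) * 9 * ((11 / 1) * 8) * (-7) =11088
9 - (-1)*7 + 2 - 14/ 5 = 76/ 5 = 15.20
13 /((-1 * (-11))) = 13 /11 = 1.18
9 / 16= 0.56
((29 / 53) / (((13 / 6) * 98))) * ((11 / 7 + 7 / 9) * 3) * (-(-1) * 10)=42920 / 236327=0.18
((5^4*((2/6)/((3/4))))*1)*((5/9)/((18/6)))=12500/243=51.44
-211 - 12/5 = -1067/5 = -213.40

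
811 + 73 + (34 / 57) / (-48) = 1209295 / 1368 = 883.99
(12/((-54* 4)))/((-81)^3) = 0.00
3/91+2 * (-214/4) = -9734/91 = -106.97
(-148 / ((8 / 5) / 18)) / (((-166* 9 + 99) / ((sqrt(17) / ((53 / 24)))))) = 2.23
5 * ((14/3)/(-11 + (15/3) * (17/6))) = 140/19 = 7.37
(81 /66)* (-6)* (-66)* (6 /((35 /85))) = 49572 /7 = 7081.71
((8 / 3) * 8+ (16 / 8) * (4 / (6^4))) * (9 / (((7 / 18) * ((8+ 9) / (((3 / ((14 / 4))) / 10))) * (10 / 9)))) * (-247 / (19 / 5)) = -1213407 / 8330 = -145.67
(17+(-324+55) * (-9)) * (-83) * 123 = -24889542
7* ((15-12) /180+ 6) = 2527 /60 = 42.12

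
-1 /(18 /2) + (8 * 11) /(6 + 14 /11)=1079 /90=11.99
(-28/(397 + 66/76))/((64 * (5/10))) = -133/60476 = -0.00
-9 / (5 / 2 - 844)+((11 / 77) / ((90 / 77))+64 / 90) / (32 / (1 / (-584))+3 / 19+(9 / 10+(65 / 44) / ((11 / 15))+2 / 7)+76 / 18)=6339601724 / 595235508769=0.01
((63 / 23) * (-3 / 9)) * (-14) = 294 / 23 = 12.78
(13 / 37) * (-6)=-78 / 37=-2.11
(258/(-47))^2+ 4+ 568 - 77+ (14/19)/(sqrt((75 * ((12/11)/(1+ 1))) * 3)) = 7 * sqrt(66)/855+ 1160019/2209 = 525.20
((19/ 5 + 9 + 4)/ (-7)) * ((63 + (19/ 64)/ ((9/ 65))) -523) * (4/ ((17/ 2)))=52745/ 102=517.11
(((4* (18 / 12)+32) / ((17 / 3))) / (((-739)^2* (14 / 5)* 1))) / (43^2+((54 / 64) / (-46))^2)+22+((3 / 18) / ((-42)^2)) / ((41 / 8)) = 8877427817321278598263 / 403519108057459122519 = 22.00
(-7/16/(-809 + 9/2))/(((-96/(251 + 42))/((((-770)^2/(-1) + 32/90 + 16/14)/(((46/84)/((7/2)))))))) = 670339198249/106580160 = 6289.53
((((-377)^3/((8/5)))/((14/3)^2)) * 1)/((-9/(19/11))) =5090350135/17248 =295126.98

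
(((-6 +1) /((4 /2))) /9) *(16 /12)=-10 /27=-0.37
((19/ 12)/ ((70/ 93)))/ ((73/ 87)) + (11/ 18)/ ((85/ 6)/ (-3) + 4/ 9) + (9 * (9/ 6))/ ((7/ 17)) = 718463/ 20440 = 35.15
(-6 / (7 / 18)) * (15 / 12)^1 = -19.29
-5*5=-25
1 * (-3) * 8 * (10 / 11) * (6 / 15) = -96 / 11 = -8.73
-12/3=-4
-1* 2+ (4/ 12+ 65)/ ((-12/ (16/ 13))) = -1018/ 117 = -8.70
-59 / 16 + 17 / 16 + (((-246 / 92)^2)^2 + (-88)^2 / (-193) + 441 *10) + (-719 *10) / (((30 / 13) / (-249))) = 780219.37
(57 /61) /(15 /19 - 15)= -361 /5490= -0.07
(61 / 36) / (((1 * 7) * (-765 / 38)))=-1159 / 96390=-0.01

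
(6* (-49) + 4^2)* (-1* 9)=2502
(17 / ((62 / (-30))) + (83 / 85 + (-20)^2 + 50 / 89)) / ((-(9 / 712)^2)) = -525385779712 / 213435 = -2461572.75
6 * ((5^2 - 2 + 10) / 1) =198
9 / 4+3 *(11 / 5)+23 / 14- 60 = -6931 / 140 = -49.51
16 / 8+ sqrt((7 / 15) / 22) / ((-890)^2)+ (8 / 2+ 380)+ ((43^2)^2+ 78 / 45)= sqrt(2310) / 261393000+ 51287831 / 15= 3419188.73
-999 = -999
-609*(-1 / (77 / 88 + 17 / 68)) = 1624 / 3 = 541.33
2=2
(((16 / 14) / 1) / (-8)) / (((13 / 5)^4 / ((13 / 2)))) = -625 / 30758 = -0.02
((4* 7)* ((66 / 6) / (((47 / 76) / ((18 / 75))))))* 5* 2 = 280896 / 235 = 1195.30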